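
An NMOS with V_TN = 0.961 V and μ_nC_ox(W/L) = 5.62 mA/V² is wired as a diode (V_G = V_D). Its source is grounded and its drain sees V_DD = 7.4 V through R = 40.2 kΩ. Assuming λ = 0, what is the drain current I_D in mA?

I_D = 0.154 mA

With gate tied to drain, V_GS = V_DS ≥ V_GS − V_TN, so the device is in saturation.
KCL at the drain: ½ k_n (V_GS − V_TN)² = (V_DD − V_GS)/R.
Let x = V_GS − 0.961. Then 113 x² + x − 6.439 = 0, giving x = 0.234 V (positive root), so V_GS = 1.2 V.
I_D = (V_DD − V_GS)/R = (7.4 − 1.2) / 40.2 = 0.154 mA.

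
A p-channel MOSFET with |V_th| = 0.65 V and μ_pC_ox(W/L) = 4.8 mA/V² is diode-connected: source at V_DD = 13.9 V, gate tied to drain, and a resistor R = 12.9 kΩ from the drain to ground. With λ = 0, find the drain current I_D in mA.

I_D = 0.978 mA

With gate tied to drain, V_SG = V_SD ≥ V_SG − |V_th|, so the device is in saturation.
KCL at the drain: ½ k_p (V_SG − |V_th|)² = (V_DD − V_SG)/R.
Let x = V_SG − 0.65. Then 31 x² + x − 13.25 = 0, giving x = 0.638 V (positive root), so V_SG = 1.29 V.
I_D = (V_DD − V_SG)/R = (13.9 − 1.29) / 12.9 = 0.978 mA.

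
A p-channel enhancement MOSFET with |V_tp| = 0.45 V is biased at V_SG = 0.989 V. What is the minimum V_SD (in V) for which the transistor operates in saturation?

The boundary between triode and saturation is V_SD = V_SG − |V_tp| = V_ov.
V_ov = 0.989 − 0.45 = 0.539 V.

V_SD,sat = 0.539 V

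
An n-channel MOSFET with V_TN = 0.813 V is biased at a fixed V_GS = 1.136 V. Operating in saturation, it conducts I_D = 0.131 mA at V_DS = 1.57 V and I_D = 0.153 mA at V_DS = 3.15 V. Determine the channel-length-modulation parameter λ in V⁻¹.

With V_GS fixed, I_D ∝ (1 + λ V_DS) in saturation, so I_D2/I_D1 = (1 + λ V_DS2)/(1 + λ V_DS1).
0.153/0.131 = 1.168 = (1 + 3.15 λ)/(1 + 1.57 λ).
Solving: λ (I_D1 V_DS2 − I_D2 V_DS1) = I_D2 − I_D1, so λ = (0.153 − 0.131) / (0.131 × 3.15 − 0.153 × 1.57) = 0.022 / 0.172 = 0.128 V⁻¹.

λ = 0.128 V⁻¹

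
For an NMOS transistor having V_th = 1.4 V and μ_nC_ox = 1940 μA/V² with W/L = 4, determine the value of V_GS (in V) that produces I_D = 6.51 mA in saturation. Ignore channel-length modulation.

V_GS = 2.70 V

k_n = μ_nC_ox · (W/L) = 7.76 mA/V².
In saturation I_D = ½ k_n (V_GS − V_th)², so V_GS − V_th = √(2 I_D / k_n) = √(2 × 6.51 / 7.76) = 1.3 V.
V_GS = 1.4 + 1.3 = 2.7 V.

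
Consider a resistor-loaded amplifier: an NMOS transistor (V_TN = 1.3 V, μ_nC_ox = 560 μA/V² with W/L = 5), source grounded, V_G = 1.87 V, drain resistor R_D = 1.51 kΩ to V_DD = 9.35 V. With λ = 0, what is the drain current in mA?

I_D = 0.455 mA

V_GS = V_G = 1.87 V, so V_ov = 1.87 − 1.3 = 0.57 V.
k_n = μ_nC_ox · (W/L) = 2.8 mA/V².
Assume saturation: I_D = ½ k_n V_ov² = 0.5 × 2.8 × 0.57² = 0.455 mA, giving V_DS = V_DD − I_D R_D = 9.35 − 0.455 × 1.51 = 8.66 V.
V_DS = 8.66 V ≥ V_ov = 0.57 V, confirming saturation.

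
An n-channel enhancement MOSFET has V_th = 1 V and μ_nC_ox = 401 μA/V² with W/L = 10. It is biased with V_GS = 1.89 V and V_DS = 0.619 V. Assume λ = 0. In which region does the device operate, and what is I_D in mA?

Triode; I_D = 1.44 mA

k_n = μ_nC_ox · (W/L) = 4.01 mA/V².
V_ov = V_GS − V_th = 1.89 − 1 = 0.89 V.
Since V_DS = 0.619 V < V_ov = 0.89 V, the device is in the triode region.
I_D = k_n [V_ov · V_DS − ½ V_DS²] = 4.01 × [0.89 × 0.619 − 0.5 × 0.619²] = 1.44 mA.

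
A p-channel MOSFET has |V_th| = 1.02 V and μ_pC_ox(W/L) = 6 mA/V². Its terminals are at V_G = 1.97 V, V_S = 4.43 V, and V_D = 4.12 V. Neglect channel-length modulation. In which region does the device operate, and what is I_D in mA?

V_SG = V_S − V_G = 4.43 − 1.97 = 2.46 V; V_SD = V_S − V_D = 4.43 − 4.12 = 0.31 V.
V_ov = V_SG − |V_th| = 2.46 − 1.02 = 1.44 V.
Since V_SD = 0.31 V < V_ov = 1.44 V, the device is in the triode region.
I_D = k_p [V_ov · V_SD − ½ V_SD²] = 6 × [1.44 × 0.31 − 0.5 × 0.31²] = 2.39 mA.

Triode; I_D = 2.39 mA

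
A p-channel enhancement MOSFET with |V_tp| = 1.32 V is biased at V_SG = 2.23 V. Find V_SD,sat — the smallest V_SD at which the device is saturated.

The boundary between triode and saturation is V_SD = V_SG − |V_tp| = V_ov.
V_ov = 2.23 − 1.32 = 0.91 V.

V_SD,sat = 0.910 V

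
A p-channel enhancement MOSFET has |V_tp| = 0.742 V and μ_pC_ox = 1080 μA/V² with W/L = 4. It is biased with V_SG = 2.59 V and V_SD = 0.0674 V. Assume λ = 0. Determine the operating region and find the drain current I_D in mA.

k_p = μ_pC_ox · (W/L) = 4.32 mA/V².
V_ov = V_SG − |V_tp| = 2.59 − 0.742 = 1.85 V.
Since V_SD = 0.0674 V < V_ov = 1.85 V, the device is in the triode region.
I_D = k_p [V_ov · V_SD − ½ V_SD²] = 4.32 × [1.85 × 0.0674 − 0.5 × 0.0674²] = 0.528 mA.

Triode; I_D = 0.528 mA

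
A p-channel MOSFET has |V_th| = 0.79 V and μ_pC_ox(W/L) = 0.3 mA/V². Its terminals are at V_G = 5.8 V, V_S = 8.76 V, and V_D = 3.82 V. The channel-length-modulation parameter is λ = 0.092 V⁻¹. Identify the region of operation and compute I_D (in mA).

Saturation; I_D = 1.03 mA

V_SG = V_S − V_G = 8.76 − 5.8 = 2.96 V; V_SD = V_S − V_D = 8.76 − 3.82 = 4.94 V.
V_ov = V_SG − |V_th| = 2.96 − 0.79 = 2.17 V.
Since V_SD = 4.94 V ≥ V_ov = 2.17 V, the device is in saturation.
I_D = ½ k_p V_ov² (1 + λ V_SD) = 0.5 × 0.3 × 2.17² × (1 + 0.092 × 4.94) = 1.03 mA.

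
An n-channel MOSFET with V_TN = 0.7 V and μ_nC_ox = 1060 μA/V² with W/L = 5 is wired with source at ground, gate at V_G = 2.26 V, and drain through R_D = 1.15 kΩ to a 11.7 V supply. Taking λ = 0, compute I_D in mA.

I_D = 6.45 mA

V_GS = V_G = 2.26 V, so V_ov = 2.26 − 0.7 = 1.56 V.
k_n = μ_nC_ox · (W/L) = 5.3 mA/V².
Assume saturation: I_D = ½ k_n V_ov² = 0.5 × 5.3 × 1.56² = 6.45 mA, giving V_DS = V_DD − I_D R_D = 11.7 − 6.45 × 1.15 = 4.28 V.
V_DS = 4.28 V ≥ V_ov = 1.56 V, confirming saturation.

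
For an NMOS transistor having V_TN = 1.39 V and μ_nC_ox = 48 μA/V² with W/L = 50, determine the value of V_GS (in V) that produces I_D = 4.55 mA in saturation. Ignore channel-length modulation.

k_n = μ_nC_ox · (W/L) = 2.4 mA/V².
In saturation I_D = ½ k_n (V_GS − V_TN)², so V_GS − V_TN = √(2 I_D / k_n) = √(2 × 4.55 / 2.4) = 1.95 V.
V_GS = 1.39 + 1.95 = 3.34 V.

V_GS = 3.34 V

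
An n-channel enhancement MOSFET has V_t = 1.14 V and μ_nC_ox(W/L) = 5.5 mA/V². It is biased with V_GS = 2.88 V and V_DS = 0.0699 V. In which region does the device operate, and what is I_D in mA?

Triode; I_D = 0.656 mA

V_ov = V_GS − V_t = 2.88 − 1.14 = 1.74 V.
Since V_DS = 0.0699 V < V_ov = 1.74 V, the device is in the triode region.
I_D = k_n [V_ov · V_DS − ½ V_DS²] = 5.5 × [1.74 × 0.0699 − 0.5 × 0.0699²] = 0.656 mA.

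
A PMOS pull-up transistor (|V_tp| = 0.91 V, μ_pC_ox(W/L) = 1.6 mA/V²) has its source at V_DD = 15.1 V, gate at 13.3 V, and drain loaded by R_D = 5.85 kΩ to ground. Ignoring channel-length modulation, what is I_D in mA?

I_D = 0.634 mA

V_SG = V_DD − V_G = 15.1 − 13.3 = 1.8 V, so V_ov = 1.8 − 0.91 = 0.89 V.
Assume saturation: I_D = ½ k_p V_ov² = 0.5 × 1.6 × 0.89² = 0.634 mA, giving V_SD = V_DD − I_D R_D = 15.1 − 0.634 × 5.85 = 11.4 V.
V_SD = 11.4 V ≥ V_ov = 0.89 V, confirming saturation.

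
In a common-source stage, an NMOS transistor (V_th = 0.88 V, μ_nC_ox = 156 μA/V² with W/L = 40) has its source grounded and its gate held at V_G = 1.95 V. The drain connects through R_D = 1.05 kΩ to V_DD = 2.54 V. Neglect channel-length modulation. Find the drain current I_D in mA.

I_D = 2.06 mA

V_GS = V_G = 1.95 V, so V_ov = 1.95 − 0.88 = 1.07 V.
k_n = μ_nC_ox · (W/L) = 6.24 mA/V².
Assume saturation: I_D = ½ k_n V_ov² = 0.5 × 6.24 × 1.07² = 3.57 mA, giving V_DS = V_DD − I_D R_D = 2.54 − 3.57 × 1.05 = -1.21 V.
But -1.21 V < V_ov = 1.07 V, so the device is actually in triode.
In triode I_D = k_n[V_ov V_DS − ½ V_DS²] and I_D = (V_DD − V_DS)/R_D. Equating: 3.28 V_DS² − 8.011 V_DS + 2.54 = 0, giving V_DS = 0.374 V (the root below V_ov).
I_D = (2.54 − 0.374) / 1.05 = 2.06 mA.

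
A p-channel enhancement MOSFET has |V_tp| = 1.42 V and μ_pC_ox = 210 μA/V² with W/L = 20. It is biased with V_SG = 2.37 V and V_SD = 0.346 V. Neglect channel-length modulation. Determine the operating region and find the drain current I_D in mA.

Triode; I_D = 1.13 mA

k_p = μ_pC_ox · (W/L) = 4.2 mA/V².
V_ov = V_SG − |V_tp| = 2.37 − 1.42 = 0.95 V.
Since V_SD = 0.346 V < V_ov = 0.95 V, the device is in the triode region.
I_D = k_p [V_ov · V_SD − ½ V_SD²] = 4.2 × [0.95 × 0.346 − 0.5 × 0.346²] = 1.13 mA.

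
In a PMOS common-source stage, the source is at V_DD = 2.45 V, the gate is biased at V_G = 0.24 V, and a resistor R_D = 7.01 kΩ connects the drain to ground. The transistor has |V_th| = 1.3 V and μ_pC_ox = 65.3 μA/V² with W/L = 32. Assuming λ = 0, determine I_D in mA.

V_SG = V_DD − V_G = 2.45 − 0.24 = 2.21 V, so V_ov = 2.21 − 1.3 = 0.91 V.
k_p = μ_pC_ox · (W/L) = 2.09 mA/V².
Assume saturation: I_D = ½ k_p V_ov² = 0.5 × 2.09 × 0.91² = 0.865 mA, giving V_SD = V_DD − I_D R_D = 2.45 − 0.865 × 7.01 = -3.62 V.
But -3.62 V < V_ov = 0.91 V, so the device is actually in triode.
In triode I_D = k_p[V_ov V_SD − ½ V_SD²] and I_D = (V_DD − V_SD)/R_D. Equating: 7.32 V_SD² − 14.33 V_SD + 2.45 = 0, giving V_SD = 0.189 V (the root below V_ov).
I_D = (2.45 − 0.189) / 7.01 = 0.322 mA.

I_D = 0.322 mA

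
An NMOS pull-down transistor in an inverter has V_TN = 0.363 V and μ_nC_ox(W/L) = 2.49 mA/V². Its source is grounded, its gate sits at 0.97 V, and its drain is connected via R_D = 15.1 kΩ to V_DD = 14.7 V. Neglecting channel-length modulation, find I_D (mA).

I_D = 0.459 mA

V_GS = V_G = 0.97 V, so V_ov = 0.97 − 0.363 = 0.607 V.
Assume saturation: I_D = ½ k_n V_ov² = 0.5 × 2.49 × 0.607² = 0.459 mA, giving V_DS = V_DD − I_D R_D = 14.7 − 0.459 × 15.1 = 7.77 V.
V_DS = 7.77 V ≥ V_ov = 0.607 V, confirming saturation.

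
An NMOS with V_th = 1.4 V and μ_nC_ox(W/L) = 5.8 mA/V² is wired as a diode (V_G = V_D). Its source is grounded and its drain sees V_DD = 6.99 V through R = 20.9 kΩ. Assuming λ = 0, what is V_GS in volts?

With gate tied to drain, V_GS = V_DS ≥ V_GS − V_th, so the device is in saturation.
KCL at the drain: ½ k_n (V_GS − V_th)² = (V_DD − V_GS)/R.
Let x = V_GS − 1.4. Then 60.6 x² + x − 5.59 = 0, giving x = 0.296 V (positive root), so V_GS = 1.7 V.
I_D = (V_DD − V_GS)/R = (6.99 − 1.7) / 20.9 = 0.253 mA.

V_GS = 1.70 V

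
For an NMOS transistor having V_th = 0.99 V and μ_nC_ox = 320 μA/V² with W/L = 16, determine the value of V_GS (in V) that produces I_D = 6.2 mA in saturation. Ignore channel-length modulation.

V_GS = 2.55 V

k_n = μ_nC_ox · (W/L) = 5.12 mA/V².
In saturation I_D = ½ k_n (V_GS − V_th)², so V_GS − V_th = √(2 I_D / k_n) = √(2 × 6.2 / 5.12) = 1.56 V.
V_GS = 0.99 + 1.56 = 2.55 V.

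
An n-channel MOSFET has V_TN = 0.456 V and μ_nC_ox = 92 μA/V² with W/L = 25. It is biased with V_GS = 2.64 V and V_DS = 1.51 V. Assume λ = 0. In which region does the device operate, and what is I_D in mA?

Triode; I_D = 4.96 mA

k_n = μ_nC_ox · (W/L) = 2.3 mA/V².
V_ov = V_GS − V_TN = 2.64 − 0.456 = 2.18 V.
Since V_DS = 1.51 V < V_ov = 2.18 V, the device is in the triode region.
I_D = k_n [V_ov · V_DS − ½ V_DS²] = 2.3 × [2.18 × 1.51 − 0.5 × 1.51²] = 4.96 mA.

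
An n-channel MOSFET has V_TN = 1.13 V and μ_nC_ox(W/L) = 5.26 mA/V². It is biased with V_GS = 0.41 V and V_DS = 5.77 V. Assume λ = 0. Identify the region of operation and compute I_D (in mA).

Cutoff; I_D = 0 mA

V_GS = 0.41 V < V_TN = 1.13 V, so the transistor is in cutoff.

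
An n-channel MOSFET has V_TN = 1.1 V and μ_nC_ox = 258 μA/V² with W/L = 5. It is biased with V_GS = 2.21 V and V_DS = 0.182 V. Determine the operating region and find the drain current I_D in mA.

k_n = μ_nC_ox · (W/L) = 1.29 mA/V².
V_ov = V_GS − V_TN = 2.21 − 1.1 = 1.11 V.
Since V_DS = 0.182 V < V_ov = 1.11 V, the device is in the triode region.
I_D = k_n [V_ov · V_DS − ½ V_DS²] = 1.29 × [1.11 × 0.182 − 0.5 × 0.182²] = 0.239 mA.

Triode; I_D = 0.239 mA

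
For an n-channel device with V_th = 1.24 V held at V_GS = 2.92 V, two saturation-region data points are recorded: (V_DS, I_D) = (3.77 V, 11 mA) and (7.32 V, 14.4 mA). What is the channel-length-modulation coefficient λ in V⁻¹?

With V_GS fixed, I_D ∝ (1 + λ V_DS) in saturation, so I_D2/I_D1 = (1 + λ V_DS2)/(1 + λ V_DS1).
14.4/11 = 1.309 = (1 + 7.32 λ)/(1 + 3.77 λ).
Solving: λ (I_D1 V_DS2 − I_D2 V_DS1) = I_D2 − I_D1, so λ = (14.4 − 11) / (11 × 7.32 − 14.4 × 3.77) = 3.4 / 26.2 = 0.13 V⁻¹.

λ = 0.130 V⁻¹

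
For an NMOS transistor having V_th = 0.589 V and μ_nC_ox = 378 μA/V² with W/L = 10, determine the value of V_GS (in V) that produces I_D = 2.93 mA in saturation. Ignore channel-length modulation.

V_GS = 1.83 V

k_n = μ_nC_ox · (W/L) = 3.78 mA/V².
In saturation I_D = ½ k_n (V_GS − V_th)², so V_GS − V_th = √(2 I_D / k_n) = √(2 × 2.93 / 3.78) = 1.25 V.
V_GS = 0.589 + 1.25 = 1.83 V.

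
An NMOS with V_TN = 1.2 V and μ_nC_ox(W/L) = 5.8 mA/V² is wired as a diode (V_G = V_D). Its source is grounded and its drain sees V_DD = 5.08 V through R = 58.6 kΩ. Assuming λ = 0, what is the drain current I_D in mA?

With gate tied to drain, V_GS = V_DS ≥ V_GS − V_TN, so the device is in saturation.
KCL at the drain: ½ k_n (V_GS − V_TN)² = (V_DD − V_GS)/R.
Let x = V_GS − 1.2. Then 170 x² + x − 3.88 = 0, giving x = 0.148 V (positive root), so V_GS = 1.35 V.
I_D = (V_DD − V_GS)/R = (5.08 − 1.35) / 58.6 = 0.0637 mA.

I_D = 0.0637 mA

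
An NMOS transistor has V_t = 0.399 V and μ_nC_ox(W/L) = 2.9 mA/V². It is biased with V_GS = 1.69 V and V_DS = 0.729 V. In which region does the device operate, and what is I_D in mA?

V_ov = V_GS − V_t = 1.69 − 0.399 = 1.29 V.
Since V_DS = 0.729 V < V_ov = 1.29 V, the device is in the triode region.
I_D = k_n [V_ov · V_DS − ½ V_DS²] = 2.9 × [1.29 × 0.729 − 0.5 × 0.729²] = 1.96 mA.

Triode; I_D = 1.96 mA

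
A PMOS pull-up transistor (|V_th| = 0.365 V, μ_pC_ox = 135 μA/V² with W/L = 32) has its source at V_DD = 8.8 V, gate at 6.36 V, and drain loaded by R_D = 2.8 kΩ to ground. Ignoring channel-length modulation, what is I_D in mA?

I_D = 3.01 mA

V_SG = V_DD − V_G = 8.8 − 6.36 = 2.44 V, so V_ov = 2.44 − 0.365 = 2.08 V.
k_p = μ_pC_ox · (W/L) = 4.32 mA/V².
Assume saturation: I_D = ½ k_p V_ov² = 0.5 × 4.32 × 2.08² = 9.3 mA, giving V_SD = V_DD − I_D R_D = 8.8 − 9.3 × 2.8 = -17.2 V.
But -17.2 V < V_ov = 2.08 V, so the device is actually in triode.
In triode I_D = k_p[V_ov V_SD − ½ V_SD²] and I_D = (V_DD − V_SD)/R_D. Equating: 6.05 V_SD² − 26.1 V_SD + 8.8 = 0, giving V_SD = 0.369 V (the root below V_ov).
I_D = (8.8 − 0.369) / 2.8 = 3.01 mA.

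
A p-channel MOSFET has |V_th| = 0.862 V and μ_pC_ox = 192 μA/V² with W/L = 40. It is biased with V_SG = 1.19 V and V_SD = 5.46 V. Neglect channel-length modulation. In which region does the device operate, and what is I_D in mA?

k_p = μ_pC_ox · (W/L) = 7.68 mA/V².
V_ov = V_SG − |V_th| = 1.19 − 0.862 = 0.328 V.
Since V_SD = 5.46 V ≥ V_ov = 0.328 V, the device is in saturation.
I_D = ½ k_p V_ov² = 0.5 × 7.68 × 0.328² = 0.413 mA.

Saturation; I_D = 0.413 mA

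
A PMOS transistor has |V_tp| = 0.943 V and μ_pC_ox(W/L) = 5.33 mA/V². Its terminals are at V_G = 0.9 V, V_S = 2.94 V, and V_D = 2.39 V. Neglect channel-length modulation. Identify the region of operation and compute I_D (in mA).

Triode; I_D = 2.41 mA

V_SG = V_S − V_G = 2.94 − 0.9 = 2.04 V; V_SD = V_S − V_D = 2.94 − 2.39 = 0.55 V.
V_ov = V_SG − |V_tp| = 2.04 − 0.943 = 1.1 V.
Since V_SD = 0.55 V < V_ov = 1.1 V, the device is in the triode region.
I_D = k_p [V_ov · V_SD − ½ V_SD²] = 5.33 × [1.1 × 0.55 − 0.5 × 0.55²] = 2.41 mA.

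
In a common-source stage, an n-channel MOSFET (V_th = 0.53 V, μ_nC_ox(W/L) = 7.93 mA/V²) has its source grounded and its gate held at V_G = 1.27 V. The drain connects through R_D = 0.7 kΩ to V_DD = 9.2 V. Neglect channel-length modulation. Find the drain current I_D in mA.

I_D = 2.17 mA

V_GS = V_G = 1.27 V, so V_ov = 1.27 − 0.53 = 0.74 V.
Assume saturation: I_D = ½ k_n V_ov² = 0.5 × 7.93 × 0.74² = 2.17 mA, giving V_DS = V_DD − I_D R_D = 9.2 − 2.17 × 0.7 = 7.68 V.
V_DS = 7.68 V ≥ V_ov = 0.74 V, confirming saturation.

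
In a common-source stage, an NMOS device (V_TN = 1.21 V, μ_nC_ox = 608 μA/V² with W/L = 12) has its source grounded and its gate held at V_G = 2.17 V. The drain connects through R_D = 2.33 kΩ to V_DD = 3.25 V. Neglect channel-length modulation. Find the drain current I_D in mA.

V_GS = V_G = 2.17 V, so V_ov = 2.17 − 1.21 = 0.96 V.
k_n = μ_nC_ox · (W/L) = 7.296 mA/V².
Assume saturation: I_D = ½ k_n V_ov² = 0.5 × 7.296 × 0.96² = 3.36 mA, giving V_DS = V_DD − I_D R_D = 3.25 − 3.36 × 2.33 = -4.58 V.
But -4.58 V < V_ov = 0.96 V, so the device is actually in triode.
In triode I_D = k_n[V_ov V_DS − ½ V_DS²] and I_D = (V_DD − V_DS)/R_D. Equating: 8.5 V_DS² − 17.32 V_DS + 3.25 = 0, giving V_DS = 0.209 V (the root below V_ov).
I_D = (3.25 − 0.209) / 2.33 = 1.31 mA.

I_D = 1.31 mA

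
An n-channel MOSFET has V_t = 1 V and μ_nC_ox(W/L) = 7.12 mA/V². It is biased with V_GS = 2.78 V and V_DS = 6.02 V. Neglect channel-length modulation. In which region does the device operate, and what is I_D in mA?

V_ov = V_GS − V_t = 2.78 − 1 = 1.78 V.
Since V_DS = 6.02 V ≥ V_ov = 1.78 V, the device is in saturation.
I_D = ½ k_n V_ov² = 0.5 × 7.12 × 1.78² = 11.3 mA.

Saturation; I_D = 11.3 mA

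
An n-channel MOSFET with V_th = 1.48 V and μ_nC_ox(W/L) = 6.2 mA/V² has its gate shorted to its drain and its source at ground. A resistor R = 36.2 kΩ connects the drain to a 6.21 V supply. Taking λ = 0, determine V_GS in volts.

V_GS = 1.68 V

With gate tied to drain, V_GS = V_DS ≥ V_GS − V_th, so the device is in saturation.
KCL at the drain: ½ k_n (V_GS − V_th)² = (V_DD − V_GS)/R.
Let x = V_GS − 1.48. Then 112 x² + x − 4.73 = 0, giving x = 0.201 V (positive root), so V_GS = 1.68 V.
I_D = (V_DD − V_GS)/R = (6.21 − 1.68) / 36.2 = 0.125 mA.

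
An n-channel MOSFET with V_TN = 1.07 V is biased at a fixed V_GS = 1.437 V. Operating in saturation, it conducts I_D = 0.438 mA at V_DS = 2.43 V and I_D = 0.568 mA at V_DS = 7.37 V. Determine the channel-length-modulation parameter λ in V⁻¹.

With V_GS fixed, I_D ∝ (1 + λ V_DS) in saturation, so I_D2/I_D1 = (1 + λ V_DS2)/(1 + λ V_DS1).
0.568/0.438 = 1.297 = (1 + 7.37 λ)/(1 + 2.43 λ).
Solving: λ (I_D1 V_DS2 − I_D2 V_DS1) = I_D2 − I_D1, so λ = (0.568 − 0.438) / (0.438 × 7.37 − 0.568 × 2.43) = 0.13 / 1.85 = 0.0704 V⁻¹.

λ = 0.0704 V⁻¹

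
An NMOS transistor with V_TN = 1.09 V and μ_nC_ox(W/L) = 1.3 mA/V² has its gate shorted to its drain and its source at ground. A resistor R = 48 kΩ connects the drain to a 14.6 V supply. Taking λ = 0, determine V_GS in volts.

With gate tied to drain, V_GS = V_DS ≥ V_GS − V_TN, so the device is in saturation.
KCL at the drain: ½ k_n (V_GS − V_TN)² = (V_DD − V_GS)/R.
Let x = V_GS − 1.09. Then 31.2 x² + x − 13.51 = 0, giving x = 0.642 V (positive root), so V_GS = 1.73 V.
I_D = (V_DD − V_GS)/R = (14.6 − 1.73) / 48 = 0.268 mA.

V_GS = 1.73 V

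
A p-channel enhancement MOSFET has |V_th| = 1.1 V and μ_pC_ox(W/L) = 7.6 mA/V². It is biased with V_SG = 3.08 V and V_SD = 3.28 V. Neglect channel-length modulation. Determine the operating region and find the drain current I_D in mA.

V_ov = V_SG − |V_th| = 3.08 − 1.1 = 1.98 V.
Since V_SD = 3.28 V ≥ V_ov = 1.98 V, the device is in saturation.
I_D = ½ k_p V_ov² = 0.5 × 7.6 × 1.98² = 14.9 mA.

Saturation; I_D = 14.9 mA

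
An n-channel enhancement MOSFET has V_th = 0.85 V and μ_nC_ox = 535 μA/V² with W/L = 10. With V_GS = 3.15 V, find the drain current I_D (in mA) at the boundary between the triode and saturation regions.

I_D = 14.2 mA

At the boundary V_DS = V_ov = V_GS − V_th = 3.15 − 0.85 = 2.3 V.
k_n = μ_nC_ox · (W/L) = 5.35 mA/V².
I_D = ½ k_n V_ov² = 0.5 × 5.35 × 2.3² = 14.2 mA.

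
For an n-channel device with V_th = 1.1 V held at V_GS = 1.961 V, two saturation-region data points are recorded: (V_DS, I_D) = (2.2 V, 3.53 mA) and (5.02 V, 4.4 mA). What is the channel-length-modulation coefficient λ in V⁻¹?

With V_GS fixed, I_D ∝ (1 + λ V_DS) in saturation, so I_D2/I_D1 = (1 + λ V_DS2)/(1 + λ V_DS1).
4.4/3.53 = 1.246 = (1 + 5.02 λ)/(1 + 2.2 λ).
Solving: λ (I_D1 V_DS2 − I_D2 V_DS1) = I_D2 − I_D1, so λ = (4.4 − 3.53) / (3.53 × 5.02 − 4.4 × 2.2) = 0.87 / 8.04 = 0.108 V⁻¹.

λ = 0.108 V⁻¹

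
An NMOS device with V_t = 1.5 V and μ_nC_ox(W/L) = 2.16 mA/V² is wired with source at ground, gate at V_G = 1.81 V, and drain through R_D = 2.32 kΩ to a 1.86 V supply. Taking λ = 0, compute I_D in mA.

I_D = 0.104 mA

V_GS = V_G = 1.81 V, so V_ov = 1.81 − 1.5 = 0.31 V.
Assume saturation: I_D = ½ k_n V_ov² = 0.5 × 2.16 × 0.31² = 0.104 mA, giving V_DS = V_DD − I_D R_D = 1.86 − 0.104 × 2.32 = 1.62 V.
V_DS = 1.62 V ≥ V_ov = 0.31 V, confirming saturation.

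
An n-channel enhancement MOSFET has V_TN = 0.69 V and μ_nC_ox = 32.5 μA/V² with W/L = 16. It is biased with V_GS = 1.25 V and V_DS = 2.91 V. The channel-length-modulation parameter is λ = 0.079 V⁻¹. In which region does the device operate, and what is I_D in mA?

Saturation; I_D = 0.100 mA

k_n = μ_nC_ox · (W/L) = 0.52 mA/V².
V_ov = V_GS − V_TN = 1.25 − 0.69 = 0.56 V.
Since V_DS = 2.91 V ≥ V_ov = 0.56 V, the device is in saturation.
I_D = ½ k_n V_ov² (1 + λ V_DS) = 0.5 × 0.52 × 0.56² × (1 + 0.079 × 2.91) = 0.1 mA.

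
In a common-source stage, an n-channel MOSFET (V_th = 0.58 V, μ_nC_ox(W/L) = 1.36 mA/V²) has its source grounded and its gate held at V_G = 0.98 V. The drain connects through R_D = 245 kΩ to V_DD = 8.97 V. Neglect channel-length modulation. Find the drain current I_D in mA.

I_D = 0.0363 mA

V_GS = V_G = 0.98 V, so V_ov = 0.98 − 0.58 = 0.4 V.
Assume saturation: I_D = ½ k_n V_ov² = 0.5 × 1.36 × 0.4² = 0.109 mA, giving V_DS = V_DD − I_D R_D = 8.97 − 0.109 × 245 = -17.7 V.
But -17.7 V < V_ov = 0.4 V, so the device is actually in triode.
In triode I_D = k_n[V_ov V_DS − ½ V_DS²] and I_D = (V_DD − V_DS)/R_D. Equating: 167 V_DS² − 134.3 V_DS + 8.97 = 0, giving V_DS = 0.0735 V (the root below V_ov).
I_D = (8.97 − 0.0735) / 245 = 0.0363 mA.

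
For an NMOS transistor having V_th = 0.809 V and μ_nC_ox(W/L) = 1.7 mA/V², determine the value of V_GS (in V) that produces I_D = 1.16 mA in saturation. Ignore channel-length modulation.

In saturation I_D = ½ k_n (V_GS − V_th)², so V_GS − V_th = √(2 I_D / k_n) = √(2 × 1.16 / 1.7) = 1.17 V.
V_GS = 0.809 + 1.17 = 1.98 V.

V_GS = 1.98 V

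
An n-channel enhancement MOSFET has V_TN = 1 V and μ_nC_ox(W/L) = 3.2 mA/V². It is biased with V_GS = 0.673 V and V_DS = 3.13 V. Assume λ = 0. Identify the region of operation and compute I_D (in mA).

V_GS = 0.673 V < V_TN = 1 V, so the transistor is in cutoff.

Cutoff; I_D = 0 mA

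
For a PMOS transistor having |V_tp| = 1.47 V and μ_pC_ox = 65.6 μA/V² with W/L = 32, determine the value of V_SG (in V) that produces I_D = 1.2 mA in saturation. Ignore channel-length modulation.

V_SG = 2.54 V

k_p = μ_pC_ox · (W/L) = 2.099 mA/V².
In saturation I_D = ½ k_p (V_SG − |V_tp|)², so V_SG − |V_tp| = √(2 I_D / k_p) = √(2 × 1.2 / 2.099) = 1.07 V.
V_SG = 1.47 + 1.07 = 2.54 V.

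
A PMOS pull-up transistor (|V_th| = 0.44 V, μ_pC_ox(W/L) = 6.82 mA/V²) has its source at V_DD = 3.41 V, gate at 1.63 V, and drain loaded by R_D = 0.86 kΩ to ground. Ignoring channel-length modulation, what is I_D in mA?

I_D = 3.44 mA

V_SG = V_DD − V_G = 3.41 − 1.63 = 1.78 V, so V_ov = 1.78 − 0.44 = 1.34 V.
Assume saturation: I_D = ½ k_p V_ov² = 0.5 × 6.82 × 1.34² = 6.12 mA, giving V_SD = V_DD − I_D R_D = 3.41 − 6.12 × 0.86 = -1.86 V.
But -1.86 V < V_ov = 1.34 V, so the device is actually in triode.
In triode I_D = k_p[V_ov V_SD − ½ V_SD²] and I_D = (V_DD − V_SD)/R_D. Equating: 2.93 V_SD² − 8.859 V_SD + 3.41 = 0, giving V_SD = 0.453 V (the root below V_ov).
I_D = (3.41 − 0.453) / 0.86 = 3.44 mA.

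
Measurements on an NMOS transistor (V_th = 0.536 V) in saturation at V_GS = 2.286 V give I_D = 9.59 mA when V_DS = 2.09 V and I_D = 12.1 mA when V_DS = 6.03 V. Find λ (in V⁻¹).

With V_GS fixed, I_D ∝ (1 + λ V_DS) in saturation, so I_D2/I_D1 = (1 + λ V_DS2)/(1 + λ V_DS1).
12.1/9.59 = 1.262 = (1 + 6.03 λ)/(1 + 2.09 λ).
Solving: λ (I_D1 V_DS2 − I_D2 V_DS1) = I_D2 − I_D1, so λ = (12.1 − 9.59) / (9.59 × 6.03 − 12.1 × 2.09) = 2.51 / 32.5 = 0.0771 V⁻¹.

λ = 0.0771 V⁻¹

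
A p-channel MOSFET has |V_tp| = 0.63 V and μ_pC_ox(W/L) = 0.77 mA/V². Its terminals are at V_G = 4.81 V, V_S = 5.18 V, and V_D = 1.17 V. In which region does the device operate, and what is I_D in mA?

V_SG = V_S − V_G = 5.18 − 4.81 = 0.37 V; V_SD = V_S − V_D = 5.18 − 1.17 = 4.01 V.
V_SG = 0.37 V < |V_tp| = 0.63 V, so the transistor is in cutoff.

Cutoff; I_D = 0 mA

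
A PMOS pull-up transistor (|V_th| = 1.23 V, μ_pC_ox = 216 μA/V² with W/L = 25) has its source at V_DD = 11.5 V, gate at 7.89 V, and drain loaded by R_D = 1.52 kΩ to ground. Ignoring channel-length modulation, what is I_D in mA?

V_SG = V_DD − V_G = 11.5 − 7.89 = 3.61 V, so V_ov = 3.61 − 1.23 = 2.38 V.
k_p = μ_pC_ox · (W/L) = 5.4 mA/V².
Assume saturation: I_D = ½ k_p V_ov² = 0.5 × 5.4 × 2.38² = 15.3 mA, giving V_SD = V_DD − I_D R_D = 11.5 − 15.3 × 1.52 = -11.7 V.
But -11.7 V < V_ov = 2.38 V, so the device is actually in triode.
In triode I_D = k_p[V_ov V_SD − ½ V_SD²] and I_D = (V_DD − V_SD)/R_D. Equating: 4.1 V_SD² − 20.54 V_SD + 11.5 = 0, giving V_SD = 0.643 V (the root below V_ov).
I_D = (11.5 − 0.643) / 1.52 = 7.14 mA.

I_D = 7.14 mA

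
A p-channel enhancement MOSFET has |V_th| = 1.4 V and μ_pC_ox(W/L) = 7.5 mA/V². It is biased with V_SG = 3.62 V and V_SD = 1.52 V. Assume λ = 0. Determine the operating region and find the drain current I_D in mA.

V_ov = V_SG − |V_th| = 3.62 − 1.4 = 2.22 V.
Since V_SD = 1.52 V < V_ov = 2.22 V, the device is in the triode region.
I_D = k_p [V_ov · V_SD − ½ V_SD²] = 7.5 × [2.22 × 1.52 − 0.5 × 1.52²] = 16.6 mA.

Triode; I_D = 16.6 mA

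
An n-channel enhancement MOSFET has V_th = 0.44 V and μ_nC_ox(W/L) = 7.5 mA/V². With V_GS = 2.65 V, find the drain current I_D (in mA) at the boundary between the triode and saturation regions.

I_D = 18.3 mA

At the boundary V_DS = V_ov = V_GS − V_th = 2.65 − 0.44 = 2.21 V.
I_D = ½ k_n V_ov² = 0.5 × 7.5 × 2.21² = 18.3 mA.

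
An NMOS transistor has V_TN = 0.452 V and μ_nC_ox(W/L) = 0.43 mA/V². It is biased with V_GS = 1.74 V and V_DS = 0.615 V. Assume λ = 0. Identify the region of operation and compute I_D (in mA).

Triode; I_D = 0.259 mA

V_ov = V_GS − V_TN = 1.74 − 0.452 = 1.29 V.
Since V_DS = 0.615 V < V_ov = 1.29 V, the device is in the triode region.
I_D = k_n [V_ov · V_DS − ½ V_DS²] = 0.43 × [1.29 × 0.615 − 0.5 × 0.615²] = 0.259 mA.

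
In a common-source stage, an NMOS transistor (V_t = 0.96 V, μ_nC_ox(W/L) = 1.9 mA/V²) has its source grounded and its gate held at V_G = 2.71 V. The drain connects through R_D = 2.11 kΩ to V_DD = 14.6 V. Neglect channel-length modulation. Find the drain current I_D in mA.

I_D = 2.91 mA

V_GS = V_G = 2.71 V, so V_ov = 2.71 − 0.96 = 1.75 V.
Assume saturation: I_D = ½ k_n V_ov² = 0.5 × 1.9 × 1.75² = 2.91 mA, giving V_DS = V_DD − I_D R_D = 14.6 − 2.91 × 2.11 = 8.46 V.
V_DS = 8.46 V ≥ V_ov = 1.75 V, confirming saturation.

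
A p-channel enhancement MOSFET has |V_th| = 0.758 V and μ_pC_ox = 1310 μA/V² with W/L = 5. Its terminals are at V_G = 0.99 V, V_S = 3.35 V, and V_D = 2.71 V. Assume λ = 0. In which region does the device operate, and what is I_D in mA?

Triode; I_D = 5.37 mA

V_SG = V_S − V_G = 3.35 − 0.99 = 2.36 V; V_SD = V_S − V_D = 3.35 − 2.71 = 0.64 V.
k_p = μ_pC_ox · (W/L) = 6.55 mA/V².
V_ov = V_SG − |V_th| = 2.36 − 0.758 = 1.6 V.
Since V_SD = 0.64 V < V_ov = 1.6 V, the device is in the triode region.
I_D = k_p [V_ov · V_SD − ½ V_SD²] = 6.55 × [1.6 × 0.64 − 0.5 × 0.64²] = 5.37 mA.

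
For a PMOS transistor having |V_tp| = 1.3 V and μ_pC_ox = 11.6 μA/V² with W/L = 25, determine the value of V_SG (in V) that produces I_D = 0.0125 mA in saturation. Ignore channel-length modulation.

k_p = μ_pC_ox · (W/L) = 0.29 mA/V².
In saturation I_D = ½ k_p (V_SG − |V_tp|)², so V_SG − |V_tp| = √(2 I_D / k_p) = √(2 × 0.0125 / 0.29) = 0.294 V.
V_SG = 1.3 + 0.294 = 1.59 V.

V_SG = 1.59 V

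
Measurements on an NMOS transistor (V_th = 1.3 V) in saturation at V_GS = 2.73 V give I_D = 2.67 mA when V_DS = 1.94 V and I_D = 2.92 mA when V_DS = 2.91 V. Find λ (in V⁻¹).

With V_GS fixed, I_D ∝ (1 + λ V_DS) in saturation, so I_D2/I_D1 = (1 + λ V_DS2)/(1 + λ V_DS1).
2.92/2.67 = 1.094 = (1 + 2.91 λ)/(1 + 1.94 λ).
Solving: λ (I_D1 V_DS2 − I_D2 V_DS1) = I_D2 − I_D1, so λ = (2.92 − 2.67) / (2.67 × 2.91 − 2.92 × 1.94) = 0.25 / 2.1 = 0.119 V⁻¹.

λ = 0.119 V⁻¹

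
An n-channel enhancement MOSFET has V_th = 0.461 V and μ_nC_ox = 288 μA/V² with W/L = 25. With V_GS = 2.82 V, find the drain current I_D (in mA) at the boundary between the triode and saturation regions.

At the boundary V_DS = V_ov = V_GS − V_th = 2.82 − 0.461 = 2.36 V.
k_n = μ_nC_ox · (W/L) = 7.2 mA/V².
I_D = ½ k_n V_ov² = 0.5 × 7.2 × 2.36² = 20 mA.

I_D = 20.0 mA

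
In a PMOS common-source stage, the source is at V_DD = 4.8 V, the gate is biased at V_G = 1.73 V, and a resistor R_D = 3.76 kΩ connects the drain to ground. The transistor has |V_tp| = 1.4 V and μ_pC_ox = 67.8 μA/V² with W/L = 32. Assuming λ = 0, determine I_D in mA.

V_SG = V_DD − V_G = 4.8 − 1.73 = 3.07 V, so V_ov = 3.07 − 1.4 = 1.67 V.
k_p = μ_pC_ox · (W/L) = 2.17 mA/V².
Assume saturation: I_D = ½ k_p V_ov² = 0.5 × 2.17 × 1.67² = 3.03 mA, giving V_SD = V_DD − I_D R_D = 4.8 − 3.03 × 3.76 = -6.58 V.
But -6.58 V < V_ov = 1.67 V, so the device is actually in triode.
In triode I_D = k_p[V_ov V_SD − ½ V_SD²] and I_D = (V_DD − V_SD)/R_D. Equating: 4.08 V_SD² − 14.62 V_SD + 4.8 = 0, giving V_SD = 0.366 V (the root below V_ov).
I_D = (4.8 − 0.366) / 3.76 = 1.18 mA.

I_D = 1.18 mA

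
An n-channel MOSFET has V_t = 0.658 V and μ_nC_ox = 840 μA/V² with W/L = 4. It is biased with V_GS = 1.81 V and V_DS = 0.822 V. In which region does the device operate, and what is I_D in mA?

k_n = μ_nC_ox · (W/L) = 3.36 mA/V².
V_ov = V_GS − V_t = 1.81 − 0.658 = 1.15 V.
Since V_DS = 0.822 V < V_ov = 1.15 V, the device is in the triode region.
I_D = k_n [V_ov · V_DS − ½ V_DS²] = 3.36 × [1.15 × 0.822 − 0.5 × 0.822²] = 2.05 mA.

Triode; I_D = 2.05 mA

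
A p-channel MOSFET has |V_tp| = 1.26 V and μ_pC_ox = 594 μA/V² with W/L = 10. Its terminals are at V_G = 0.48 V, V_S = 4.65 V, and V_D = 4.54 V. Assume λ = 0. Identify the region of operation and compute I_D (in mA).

Triode; I_D = 1.87 mA

V_SG = V_S − V_G = 4.65 − 0.48 = 4.17 V; V_SD = V_S − V_D = 4.65 − 4.54 = 0.11 V.
k_p = μ_pC_ox · (W/L) = 5.94 mA/V².
V_ov = V_SG − |V_tp| = 4.17 − 1.26 = 2.91 V.
Since V_SD = 0.11 V < V_ov = 2.91 V, the device is in the triode region.
I_D = k_p [V_ov · V_SD − ½ V_SD²] = 5.94 × [2.91 × 0.11 − 0.5 × 0.11²] = 1.87 mA.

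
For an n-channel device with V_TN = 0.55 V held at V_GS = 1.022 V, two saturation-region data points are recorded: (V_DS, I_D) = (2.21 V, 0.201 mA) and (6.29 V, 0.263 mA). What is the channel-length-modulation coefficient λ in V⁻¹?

λ = 0.0908 V⁻¹

With V_GS fixed, I_D ∝ (1 + λ V_DS) in saturation, so I_D2/I_D1 = (1 + λ V_DS2)/(1 + λ V_DS1).
0.263/0.201 = 1.308 = (1 + 6.29 λ)/(1 + 2.21 λ).
Solving: λ (I_D1 V_DS2 − I_D2 V_DS1) = I_D2 − I_D1, so λ = (0.263 − 0.201) / (0.201 × 6.29 − 0.263 × 2.21) = 0.062 / 0.683 = 0.0908 V⁻¹.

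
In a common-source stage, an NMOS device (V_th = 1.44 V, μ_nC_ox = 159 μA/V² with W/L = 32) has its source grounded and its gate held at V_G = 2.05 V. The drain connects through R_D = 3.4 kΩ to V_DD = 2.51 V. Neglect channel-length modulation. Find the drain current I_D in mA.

V_GS = V_G = 2.05 V, so V_ov = 2.05 − 1.44 = 0.61 V.
k_n = μ_nC_ox · (W/L) = 5.088 mA/V².
Assume saturation: I_D = ½ k_n V_ov² = 0.5 × 5.088 × 0.61² = 0.947 mA, giving V_DS = V_DD − I_D R_D = 2.51 − 0.947 × 3.4 = -0.709 V.
But -0.709 V < V_ov = 0.61 V, so the device is actually in triode.
In triode I_D = k_n[V_ov V_DS − ½ V_DS²] and I_D = (V_DD − V_DS)/R_D. Equating: 8.65 V_DS² − 11.55 V_DS + 2.51 = 0, giving V_DS = 0.273 V (the root below V_ov).
I_D = (2.51 − 0.273) / 3.4 = 0.658 mA.

I_D = 0.658 mA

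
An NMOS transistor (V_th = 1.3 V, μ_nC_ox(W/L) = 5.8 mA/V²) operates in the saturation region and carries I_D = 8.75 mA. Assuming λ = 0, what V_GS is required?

V_GS = 3.04 V

In saturation I_D = ½ k_n (V_GS − V_th)², so V_GS − V_th = √(2 I_D / k_n) = √(2 × 8.75 / 5.8) = 1.74 V.
V_GS = 1.3 + 1.74 = 3.04 V.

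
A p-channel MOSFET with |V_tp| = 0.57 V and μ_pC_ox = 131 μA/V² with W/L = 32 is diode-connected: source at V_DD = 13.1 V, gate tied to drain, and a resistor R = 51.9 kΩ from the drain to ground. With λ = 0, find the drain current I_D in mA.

I_D = 0.235 mA

With gate tied to drain, V_SG = V_SD ≥ V_SG − |V_tp|, so the device is in saturation.
k_p = μ_pC_ox · (W/L) = 4.192 mA/V².
KCL at the drain: ½ k_p (V_SG − |V_tp|)² = (V_DD − V_SG)/R.
Let x = V_SG − 0.57. Then 109 x² + x − 12.53 = 0, giving x = 0.335 V (positive root), so V_SG = 0.905 V.
I_D = (V_DD − V_SG)/R = (13.1 − 0.905) / 51.9 = 0.235 mA.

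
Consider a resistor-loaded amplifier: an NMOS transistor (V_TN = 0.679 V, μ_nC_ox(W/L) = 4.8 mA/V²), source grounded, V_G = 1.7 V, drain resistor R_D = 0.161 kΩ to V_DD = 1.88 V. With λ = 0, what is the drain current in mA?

V_GS = V_G = 1.7 V, so V_ov = 1.7 − 0.679 = 1.02 V.
Assume saturation: I_D = ½ k_n V_ov² = 0.5 × 4.8 × 1.02² = 2.5 mA, giving V_DS = V_DD − I_D R_D = 1.88 − 2.5 × 0.161 = 1.48 V.
V_DS = 1.48 V ≥ V_ov = 1.02 V, confirming saturation.

I_D = 2.50 mA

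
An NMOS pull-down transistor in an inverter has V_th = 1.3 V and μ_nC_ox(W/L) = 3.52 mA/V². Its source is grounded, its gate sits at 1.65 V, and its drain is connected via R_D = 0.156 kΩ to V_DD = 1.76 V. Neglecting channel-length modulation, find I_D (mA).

I_D = 0.216 mA

V_GS = V_G = 1.65 V, so V_ov = 1.65 − 1.3 = 0.35 V.
Assume saturation: I_D = ½ k_n V_ov² = 0.5 × 3.52 × 0.35² = 0.216 mA, giving V_DS = V_DD − I_D R_D = 1.76 − 0.216 × 0.156 = 1.73 V.
V_DS = 1.73 V ≥ V_ov = 0.35 V, confirming saturation.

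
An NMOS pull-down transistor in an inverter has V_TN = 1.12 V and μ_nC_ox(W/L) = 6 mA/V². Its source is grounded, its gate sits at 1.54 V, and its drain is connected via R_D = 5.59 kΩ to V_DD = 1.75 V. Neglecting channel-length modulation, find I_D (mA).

V_GS = V_G = 1.54 V, so V_ov = 1.54 − 1.12 = 0.42 V.
Assume saturation: I_D = ½ k_n V_ov² = 0.5 × 6 × 0.42² = 0.529 mA, giving V_DS = V_DD − I_D R_D = 1.75 − 0.529 × 5.59 = -1.21 V.
But -1.21 V < V_ov = 0.42 V, so the device is actually in triode.
In triode I_D = k_n[V_ov V_DS − ½ V_DS²] and I_D = (V_DD − V_DS)/R_D. Equating: 16.8 V_DS² − 15.09 V_DS + 1.75 = 0, giving V_DS = 0.137 V (the root below V_ov).
I_D = (1.75 − 0.137) / 5.59 = 0.289 mA.

I_D = 0.289 mA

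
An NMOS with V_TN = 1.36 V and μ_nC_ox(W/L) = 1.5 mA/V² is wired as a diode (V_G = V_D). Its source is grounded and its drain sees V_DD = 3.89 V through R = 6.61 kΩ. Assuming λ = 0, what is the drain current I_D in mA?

I_D = 0.289 mA

With gate tied to drain, V_GS = V_DS ≥ V_GS − V_TN, so the device is in saturation.
KCL at the drain: ½ k_n (V_GS − V_TN)² = (V_DD − V_GS)/R.
Let x = V_GS − 1.36. Then 4.96 x² + x − 2.53 = 0, giving x = 0.621 V (positive root), so V_GS = 1.98 V.
I_D = (V_DD − V_GS)/R = (3.89 − 1.98) / 6.61 = 0.289 mA.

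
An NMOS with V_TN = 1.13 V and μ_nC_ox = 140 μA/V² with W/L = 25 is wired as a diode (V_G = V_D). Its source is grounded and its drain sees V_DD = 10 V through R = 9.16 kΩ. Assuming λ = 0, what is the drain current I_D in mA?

I_D = 0.890 mA

With gate tied to drain, V_GS = V_DS ≥ V_GS − V_TN, so the device is in saturation.
k_n = μ_nC_ox · (W/L) = 3.5 mA/V².
KCL at the drain: ½ k_n (V_GS − V_TN)² = (V_DD − V_GS)/R.
Let x = V_GS − 1.13. Then 16 x² + x − 8.87 = 0, giving x = 0.713 V (positive root), so V_GS = 1.84 V.
I_D = (V_DD − V_GS)/R = (10 − 1.84) / 9.16 = 0.89 mA.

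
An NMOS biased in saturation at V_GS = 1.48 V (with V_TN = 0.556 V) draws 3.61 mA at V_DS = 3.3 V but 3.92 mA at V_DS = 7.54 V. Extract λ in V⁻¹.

With V_GS fixed, I_D ∝ (1 + λ V_DS) in saturation, so I_D2/I_D1 = (1 + λ V_DS2)/(1 + λ V_DS1).
3.92/3.61 = 1.086 = (1 + 7.54 λ)/(1 + 3.3 λ).
Solving: λ (I_D1 V_DS2 − I_D2 V_DS1) = I_D2 − I_D1, so λ = (3.92 − 3.61) / (3.61 × 7.54 − 3.92 × 3.3) = 0.31 / 14.3 = 0.0217 V⁻¹.

λ = 0.0217 V⁻¹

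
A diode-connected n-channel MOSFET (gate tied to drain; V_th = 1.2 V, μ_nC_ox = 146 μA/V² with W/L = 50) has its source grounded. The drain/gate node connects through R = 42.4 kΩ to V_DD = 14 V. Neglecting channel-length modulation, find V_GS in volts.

V_GS = 1.48 V

With gate tied to drain, V_GS = V_DS ≥ V_GS − V_th, so the device is in saturation.
k_n = μ_nC_ox · (W/L) = 7.3 mA/V².
KCL at the drain: ½ k_n (V_GS − V_th)² = (V_DD − V_GS)/R.
Let x = V_GS − 1.2. Then 155 x² + x − 12.8 = 0, giving x = 0.284 V (positive root), so V_GS = 1.48 V.
I_D = (V_DD − V_GS)/R = (14 − 1.48) / 42.4 = 0.295 mA.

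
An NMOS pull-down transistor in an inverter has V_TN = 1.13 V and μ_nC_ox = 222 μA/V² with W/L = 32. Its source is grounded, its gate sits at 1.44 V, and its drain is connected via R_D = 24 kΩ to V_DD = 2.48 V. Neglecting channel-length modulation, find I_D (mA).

V_GS = V_G = 1.44 V, so V_ov = 1.44 − 1.13 = 0.31 V.
k_n = μ_nC_ox · (W/L) = 7.104 mA/V².
Assume saturation: I_D = ½ k_n V_ov² = 0.5 × 7.104 × 0.31² = 0.341 mA, giving V_DS = V_DD − I_D R_D = 2.48 − 0.341 × 24 = -5.71 V.
But -5.71 V < V_ov = 0.31 V, so the device is actually in triode.
In triode I_D = k_n[V_ov V_DS − ½ V_DS²] and I_D = (V_DD − V_DS)/R_D. Equating: 85.2 V_DS² − 53.85 V_DS + 2.48 = 0, giving V_DS = 0.05 V (the root below V_ov).
I_D = (2.48 − 0.05) / 24 = 0.101 mA.

I_D = 0.101 mA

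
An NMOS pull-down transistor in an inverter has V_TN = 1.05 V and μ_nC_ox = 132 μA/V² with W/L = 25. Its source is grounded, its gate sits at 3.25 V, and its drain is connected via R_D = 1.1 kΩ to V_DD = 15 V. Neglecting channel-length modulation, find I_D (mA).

I_D = 7.99 mA

V_GS = V_G = 3.25 V, so V_ov = 3.25 − 1.05 = 2.2 V.
k_n = μ_nC_ox · (W/L) = 3.3 mA/V².
Assume saturation: I_D = ½ k_n V_ov² = 0.5 × 3.3 × 2.2² = 7.99 mA, giving V_DS = V_DD − I_D R_D = 15 − 7.99 × 1.1 = 6.22 V.
V_DS = 6.22 V ≥ V_ov = 2.2 V, confirming saturation.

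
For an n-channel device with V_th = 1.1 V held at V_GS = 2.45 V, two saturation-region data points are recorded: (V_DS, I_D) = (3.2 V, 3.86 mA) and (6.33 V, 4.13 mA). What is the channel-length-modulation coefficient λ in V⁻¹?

With V_GS fixed, I_D ∝ (1 + λ V_DS) in saturation, so I_D2/I_D1 = (1 + λ V_DS2)/(1 + λ V_DS1).
4.13/3.86 = 1.07 = (1 + 6.33 λ)/(1 + 3.2 λ).
Solving: λ (I_D1 V_DS2 − I_D2 V_DS1) = I_D2 − I_D1, so λ = (4.13 − 3.86) / (3.86 × 6.33 − 4.13 × 3.2) = 0.27 / 11.2 = 0.0241 V⁻¹.

λ = 0.0241 V⁻¹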